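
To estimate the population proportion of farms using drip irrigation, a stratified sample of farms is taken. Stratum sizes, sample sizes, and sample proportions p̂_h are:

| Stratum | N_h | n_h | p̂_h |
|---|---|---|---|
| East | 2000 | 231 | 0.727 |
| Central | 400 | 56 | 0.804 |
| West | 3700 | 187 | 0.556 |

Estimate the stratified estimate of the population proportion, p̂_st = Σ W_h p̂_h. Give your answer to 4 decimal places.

N = 6100; stratum weights W_h = N_h/N.
p̂_st = Σ W_h p̂_h = (2000·0.727 + 400·0.804 + 3700·0.556)/6100 = 0.62833

p̂_st ≈ 0.6283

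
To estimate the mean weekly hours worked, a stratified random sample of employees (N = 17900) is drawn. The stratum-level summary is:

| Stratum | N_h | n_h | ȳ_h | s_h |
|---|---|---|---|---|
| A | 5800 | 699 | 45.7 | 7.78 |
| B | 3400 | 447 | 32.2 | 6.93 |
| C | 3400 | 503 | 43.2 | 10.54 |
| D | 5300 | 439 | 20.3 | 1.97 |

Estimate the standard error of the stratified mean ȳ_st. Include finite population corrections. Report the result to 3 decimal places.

SE(ȳ_st) ≈ 0.137

V̂(ȳ_st) = Σ W_h² (1 − n_h/N_h) s_h²/n_h, with W_h = N_h/N and N = 17900:
  stratum A: (5800/17900)²·(1 − 699/5800)·7.78²/699 = 0.00799575
  stratum B: (3400/17900)²·(1 − 447/3400)·6.93²/447 = 0.00336663
  stratum C: (3400/17900)²·(1 − 503/3400)·10.54²/503 = 0.00678945
  stratum D: (5300/17900)²·(1 − 439/5300)·1.97²/439 = 0.000710826
V̂(ȳ_st) = 0.0188627
SE(ȳ_st) = √0.0188627 = 0.137341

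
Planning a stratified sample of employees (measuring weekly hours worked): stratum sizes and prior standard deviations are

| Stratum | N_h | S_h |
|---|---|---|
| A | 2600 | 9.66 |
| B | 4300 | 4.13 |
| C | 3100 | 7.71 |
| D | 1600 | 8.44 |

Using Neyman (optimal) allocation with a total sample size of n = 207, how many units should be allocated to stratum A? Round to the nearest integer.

Neyman allocation: n_h = n · N_h S_h / Σ N_i S_i, with n = 207.
  stratum A: N_h·S_h = 2600·9.66 = 25116.00
  stratum B: N_h·S_h = 4300·4.13 = 17759.00
  stratum C: N_h·S_h = 3100·7.71 = 23901.00
  stratum D: N_h·S_h = 1600·8.44 = 13504.00
Σ N_h S_h = 80280.00
n for stratum A = 207·25116.00/80280.00 = 64.761 → 65

65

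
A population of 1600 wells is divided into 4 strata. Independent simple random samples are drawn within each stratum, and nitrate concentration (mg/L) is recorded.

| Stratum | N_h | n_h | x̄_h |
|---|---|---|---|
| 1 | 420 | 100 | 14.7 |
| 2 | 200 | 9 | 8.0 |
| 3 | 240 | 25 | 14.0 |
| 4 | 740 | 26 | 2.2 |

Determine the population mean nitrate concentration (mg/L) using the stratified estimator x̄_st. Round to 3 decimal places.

N = Σ N_h = 1600. Stratum weights W_h = N_h/N.
x̄_st = (420·14.7 + 200·8.0 + 240·14.0 + 740·2.2) / 1600 = 7.97625

x̄_st ≈ 7.976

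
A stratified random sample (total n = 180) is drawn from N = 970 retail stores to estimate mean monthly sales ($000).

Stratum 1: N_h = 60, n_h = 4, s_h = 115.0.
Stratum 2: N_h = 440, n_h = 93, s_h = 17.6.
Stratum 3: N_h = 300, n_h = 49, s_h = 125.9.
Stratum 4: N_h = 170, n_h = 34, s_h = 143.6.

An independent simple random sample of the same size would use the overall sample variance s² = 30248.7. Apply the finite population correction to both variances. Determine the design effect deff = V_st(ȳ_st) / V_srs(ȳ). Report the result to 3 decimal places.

V̂(ȳ_st) = Σ W_h² (1 − n_h/N_h) s_h²/n_h, with W_h = N_h/N and N = 970:
  stratum 1: (60/970)²·(1 − 4/60)·115.0²/4 = 11.8068
  stratum 2: (440/970)²·(1 − 93/440)·17.6²/93 = 0.540482
  stratum 3: (300/970)²·(1 − 49/300)·125.9²/49 = 25.8885
  stratum 4: (170/970)²·(1 − 34/170)·143.6²/34 = 14.903
V_st = 53.1388
V_srs = (1 − 180/970)·30248.7/180 = 136.864
deff = V_st / V_srs = 53.1388/136.864 = 0.3883

deff ≈ 0.388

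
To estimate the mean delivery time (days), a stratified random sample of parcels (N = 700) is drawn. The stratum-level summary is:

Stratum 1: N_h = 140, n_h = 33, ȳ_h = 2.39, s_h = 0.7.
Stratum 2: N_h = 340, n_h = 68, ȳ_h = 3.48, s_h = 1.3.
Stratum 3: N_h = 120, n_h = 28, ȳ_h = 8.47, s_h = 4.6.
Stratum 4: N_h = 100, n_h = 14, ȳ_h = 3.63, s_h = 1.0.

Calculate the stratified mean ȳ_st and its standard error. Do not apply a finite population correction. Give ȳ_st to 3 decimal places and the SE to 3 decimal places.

ȳ_st = Σ W_h ȳ_h = (140·2.39 + 340·3.48 + 120·8.47 + 100·3.63)/700 = 4.13886
V̂(ȳ_st) = Σ W_h² s_h²/n_h, with W_h = N_h/N and N = 700:
  stratum 1: (140/700)²·0.7²/33 = 0.000593939
  stratum 2: (340/700)²·1.3²/68 = 0.00586327
  stratum 3: (120/700)²·4.6²/28 = 0.0222087
  stratum 4: (100/700)²·1.0²/14 = 0.00145773
V̂(ȳ_st) = 0.0301237
SE(ȳ_st) = √0.0301237 = 0.173562

ȳ_st ≈ 4.139, SE ≈ 0.174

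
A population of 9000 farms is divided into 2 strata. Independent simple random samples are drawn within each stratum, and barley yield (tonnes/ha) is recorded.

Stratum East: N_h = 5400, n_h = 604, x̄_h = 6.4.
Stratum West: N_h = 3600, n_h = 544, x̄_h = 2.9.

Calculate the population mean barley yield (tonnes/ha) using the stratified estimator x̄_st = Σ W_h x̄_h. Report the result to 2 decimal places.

N = Σ N_h = 9000. Stratum weights W_h = N_h/N.
x̄_st = (5400·6.4 + 3600·2.9) / 9000 = 5.0000

x̄_st ≈ 5.00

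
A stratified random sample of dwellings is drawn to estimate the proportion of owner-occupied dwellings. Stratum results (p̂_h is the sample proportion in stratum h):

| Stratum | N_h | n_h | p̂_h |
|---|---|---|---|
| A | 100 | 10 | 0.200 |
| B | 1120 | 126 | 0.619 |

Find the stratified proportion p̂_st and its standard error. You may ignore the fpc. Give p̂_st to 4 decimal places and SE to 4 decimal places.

N = 1220; stratum weights W_h = N_h/N.
p̂_st = Σ W_h p̂_h = (100·0.200 + 1120·0.619)/1220 = 0.58466
V̂(p̂_st) = Σ W_h² p̂_h(1−p̂_h)/(n_h−1):
  stratum A: (100/1220)²·0.200·0.800/9 = 0.000119442
  stratum B: (1120/1220)²·0.619·0.381/125 = 0.00159009
V̂(p̂_st) = 0.00170953; SE = √V̂ = 0.0413465

p̂_st ≈ 0.5847, SE ≈ 0.0413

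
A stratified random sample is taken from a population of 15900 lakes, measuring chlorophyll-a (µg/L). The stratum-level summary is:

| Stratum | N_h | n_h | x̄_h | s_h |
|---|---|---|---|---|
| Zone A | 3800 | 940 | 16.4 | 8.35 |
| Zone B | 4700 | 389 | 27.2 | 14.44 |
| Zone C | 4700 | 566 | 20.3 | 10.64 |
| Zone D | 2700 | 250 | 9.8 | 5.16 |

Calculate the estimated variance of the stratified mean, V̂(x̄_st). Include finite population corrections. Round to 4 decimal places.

V̂(x̄_st) ≈ 0.0643

V̂(x̄_st) = Σ W_h² (1 − n_h/N_h) s_h²/n_h, with W_h = N_h/N and N = 15900:
  stratum Zone A: (3800/15900)²·(1 − 940/3800)·8.35²/940 = 0.0031886
  stratum Zone B: (4700/15900)²·(1 − 389/4700)·14.44²/389 = 0.0429602
  stratum Zone C: (4700/15900)²·(1 − 566/4700)·10.64²/566 = 0.0153724
  stratum Zone D: (2700/15900)²·(1 − 250/2700)·5.16²/250 = 0.00278673
V̂(x̄_st) = 0.0643079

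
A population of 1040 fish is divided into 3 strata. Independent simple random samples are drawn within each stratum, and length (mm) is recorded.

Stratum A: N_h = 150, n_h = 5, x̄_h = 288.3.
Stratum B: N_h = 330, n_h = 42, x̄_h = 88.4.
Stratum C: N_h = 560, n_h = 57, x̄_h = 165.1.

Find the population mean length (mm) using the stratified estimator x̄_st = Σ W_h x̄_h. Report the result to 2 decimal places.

x̄_st ≈ 158.53

N = Σ N_h = 1040. Stratum weights W_h = N_h/N.
x̄_st = (150·288.3 + 330·88.4 + 560·165.1) / 1040 = 158.5317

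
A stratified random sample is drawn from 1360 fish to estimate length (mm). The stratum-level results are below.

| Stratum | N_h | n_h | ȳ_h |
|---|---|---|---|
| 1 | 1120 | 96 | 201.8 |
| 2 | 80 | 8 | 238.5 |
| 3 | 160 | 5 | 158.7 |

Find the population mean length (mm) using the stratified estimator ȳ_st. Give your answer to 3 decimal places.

N = Σ N_h = 1360. Stratum weights W_h = N_h/N.
ȳ_st = (1120·201.8 + 80·238.5 + 160·158.7) / 1360 = 198.88824

ȳ_st ≈ 198.888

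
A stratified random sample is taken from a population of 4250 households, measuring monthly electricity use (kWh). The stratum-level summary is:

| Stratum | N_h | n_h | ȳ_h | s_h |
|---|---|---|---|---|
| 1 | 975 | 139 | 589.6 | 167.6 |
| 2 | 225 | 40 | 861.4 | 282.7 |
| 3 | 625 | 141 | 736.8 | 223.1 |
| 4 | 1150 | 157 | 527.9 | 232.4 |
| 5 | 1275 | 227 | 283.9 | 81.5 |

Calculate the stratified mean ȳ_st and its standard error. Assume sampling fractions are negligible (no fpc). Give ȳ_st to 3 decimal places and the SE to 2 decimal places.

ȳ_st = Σ W_h ȳ_h = (975·589.6 + 225·861.4 + 625·736.8 + 1150·527.9 + 1275·283.9)/4250 = 517.23118
V̂(ȳ_st) = Σ W_h² s_h²/n_h, with W_h = N_h/N and N = 4250:
  stratum 1: (975/4250)²·167.6²/139 = 10.6357
  stratum 2: (225/4250)²·282.7²/40 = 5.59988
  stratum 3: (625/4250)²·223.1²/141 = 7.63418
  stratum 4: (1150/4250)²·232.4²/157 = 25.1878
  stratum 5: (1275/4250)²·81.5²/227 = 2.63349
V̂(ȳ_st) = 51.691
SE(ȳ_st) = √51.691 = 7.18965

ȳ_st ≈ 517.231, SE ≈ 7.19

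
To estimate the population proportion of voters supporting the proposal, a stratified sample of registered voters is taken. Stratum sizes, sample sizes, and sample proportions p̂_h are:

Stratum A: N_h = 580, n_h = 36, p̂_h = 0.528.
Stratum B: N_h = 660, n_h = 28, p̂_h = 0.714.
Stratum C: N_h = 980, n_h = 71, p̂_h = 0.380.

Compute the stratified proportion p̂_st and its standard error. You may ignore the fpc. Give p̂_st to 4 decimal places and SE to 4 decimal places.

p̂_st ≈ 0.5180, SE ≈ 0.0425

N = 2220; stratum weights W_h = N_h/N.
p̂_st = Σ W_h p̂_h = (580·0.528 + 660·0.714 + 980·0.380)/2220 = 0.51796
V̂(p̂_st) = Σ W_h² p̂_h(1−p̂_h)/(n_h−1):
  stratum A: (580/2220)²·0.528·0.472/35 = 0.000486024
  stratum B: (660/2220)²·0.714·0.286/27 = 0.000668471
  stratum C: (980/2220)²·0.380·0.620/70 = 0.000655879
V̂(p̂_st) = 0.00181037; SE = √V̂ = 0.0425485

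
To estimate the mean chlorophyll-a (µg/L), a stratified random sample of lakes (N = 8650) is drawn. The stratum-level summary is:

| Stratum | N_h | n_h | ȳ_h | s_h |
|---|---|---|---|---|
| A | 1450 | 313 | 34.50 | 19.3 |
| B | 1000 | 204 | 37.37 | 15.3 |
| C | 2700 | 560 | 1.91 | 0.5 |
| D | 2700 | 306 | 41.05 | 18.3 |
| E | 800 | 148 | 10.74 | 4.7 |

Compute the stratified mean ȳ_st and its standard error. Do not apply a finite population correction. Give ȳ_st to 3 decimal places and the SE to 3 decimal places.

ȳ_st = Σ W_h ȳ_h = (1450·34.50 + 1000·37.37 + 2700·1.91 + 2700·41.05 + 800·10.74)/8650 = 24.50624
V̂(ȳ_st) = Σ W_h² s_h²/n_h, with W_h = N_h/N and N = 8650:
  stratum A: (1450/8650)²·19.3²/313 = 0.0334406
  stratum B: (1000/8650)²·15.3²/204 = 0.0153363
  stratum C: (2700/8650)²·0.5²/560 = 4.34958e-05
  stratum D: (2700/8650)²·18.3²/306 = 0.106629
  stratum E: (800/8650)²·4.7²/148 = 0.00127668
V̂(ȳ_st) = 0.156726
SE(ȳ_st) = √0.156726 = 0.395887

ȳ_st ≈ 24.506, SE ≈ 0.396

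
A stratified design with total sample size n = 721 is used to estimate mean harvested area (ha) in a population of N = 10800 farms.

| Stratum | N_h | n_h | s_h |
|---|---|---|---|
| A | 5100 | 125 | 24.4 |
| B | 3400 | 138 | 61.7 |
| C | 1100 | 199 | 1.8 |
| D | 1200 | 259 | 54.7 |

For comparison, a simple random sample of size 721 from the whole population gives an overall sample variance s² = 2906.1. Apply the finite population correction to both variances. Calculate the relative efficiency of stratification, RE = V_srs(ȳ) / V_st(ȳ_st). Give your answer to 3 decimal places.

V̂(ȳ_st) = Σ W_h² (1 − n_h/N_h) s_h²/n_h, with W_h = N_h/N and N = 10800:
  stratum A: (5100/10800)²·(1 − 125/5100)·24.4²/125 = 1.03606
  stratum B: (3400/10800)²·(1 − 138/3400)·61.7²/138 = 2.62305
  stratum C: (1100/10800)²·(1 − 199/1100)·1.8²/199 = 0.000138345
  stratum D: (1200/10800)²·(1 − 259/1200)·54.7²/259 = 0.11184
V_st = 3.77109
V_srs = (1 − 721/10800)·2906.1/721 = 3.76157
Relative efficiency = V_srs / V_st = 3.76157/3.77109 = 0.9975

RE ≈ 0.997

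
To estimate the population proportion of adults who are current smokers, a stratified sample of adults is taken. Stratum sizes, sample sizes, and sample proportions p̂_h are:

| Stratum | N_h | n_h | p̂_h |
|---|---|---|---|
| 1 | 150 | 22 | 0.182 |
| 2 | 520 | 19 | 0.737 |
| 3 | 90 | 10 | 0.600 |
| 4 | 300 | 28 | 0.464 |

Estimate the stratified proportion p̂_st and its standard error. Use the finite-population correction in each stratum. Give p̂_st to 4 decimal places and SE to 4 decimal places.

N = 1060; stratum weights W_h = N_h/N.
p̂_st = Σ W_h p̂_h = (150·0.182 + 520·0.737 + 90·0.600 + 300·0.464)/1060 = 0.56957
V̂(p̂_st) = Σ W_h² (1 − n_h/N_h) p̂_h(1−p̂_h)/(n_h−1):
  stratum 1: (150/1060)²·(1 − 22/150)·0.182·0.818/21 = 0.000121142
  stratum 2: (520/1060)²·(1 − 19/520)·0.737·0.263/18 = 0.00249678
  stratum 3: (90/1060)²·(1 − 10/90)·0.600·0.400/9 = 0.000170879
  stratum 4: (300/1060)²·(1 − 28/300)·0.464·0.536/27 = 0.000668956
V̂(p̂_st) = 0.00345776; SE = √V̂ = 0.0588027

p̂_st ≈ 0.5696, SE ≈ 0.0588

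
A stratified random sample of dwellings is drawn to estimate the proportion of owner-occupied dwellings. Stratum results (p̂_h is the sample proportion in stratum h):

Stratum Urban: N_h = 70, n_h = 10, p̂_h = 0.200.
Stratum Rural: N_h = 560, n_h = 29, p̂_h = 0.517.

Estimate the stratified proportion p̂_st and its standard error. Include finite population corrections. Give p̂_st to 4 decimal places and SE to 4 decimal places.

N = 630; stratum weights W_h = N_h/N.
p̂_st = Σ W_h p̂_h = (70·0.200 + 560·0.517)/630 = 0.48178
V̂(p̂_st) = Σ W_h² (1 − n_h/N_h) p̂_h(1−p̂_h)/(n_h−1):
  stratum Urban: (70/630)²·(1 − 10/70)·0.200·0.800/9 = 0.000188125
  stratum Rural: (560/630)²·(1 − 29/560)·0.517·0.483/28 = 0.00668161
V̂(p̂_st) = 0.00686973; SE = √V̂ = 0.0828839

p̂_st ≈ 0.4818, SE ≈ 0.0829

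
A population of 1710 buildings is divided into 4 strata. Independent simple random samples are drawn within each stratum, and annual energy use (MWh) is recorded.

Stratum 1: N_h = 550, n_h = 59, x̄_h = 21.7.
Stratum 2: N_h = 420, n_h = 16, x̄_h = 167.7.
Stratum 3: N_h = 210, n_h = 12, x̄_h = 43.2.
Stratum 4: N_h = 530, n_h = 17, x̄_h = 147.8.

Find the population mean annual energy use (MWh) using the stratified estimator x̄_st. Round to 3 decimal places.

N = Σ N_h = 1710. Stratum weights W_h = N_h/N.
x̄_st = (550·21.7 + 420·167.7 + 210·43.2 + 530·147.8) / 1710 = 99.28363

x̄_st ≈ 99.284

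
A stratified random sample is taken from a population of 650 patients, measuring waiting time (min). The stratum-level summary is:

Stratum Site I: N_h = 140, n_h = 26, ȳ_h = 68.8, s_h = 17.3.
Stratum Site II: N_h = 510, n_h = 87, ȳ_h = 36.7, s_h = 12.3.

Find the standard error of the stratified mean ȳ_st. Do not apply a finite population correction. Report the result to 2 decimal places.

SE(ȳ_st) ≈ 1.27

V̂(ȳ_st) = Σ W_h² s_h²/n_h, with W_h = N_h/N and N = 650:
  stratum Site I: (140/650)²·17.3²/26 = 0.534009
  stratum Site II: (510/650)²·12.3²/87 = 1.07054
V̂(ȳ_st) = 1.60455
SE(ȳ_st) = √1.60455 = 1.26671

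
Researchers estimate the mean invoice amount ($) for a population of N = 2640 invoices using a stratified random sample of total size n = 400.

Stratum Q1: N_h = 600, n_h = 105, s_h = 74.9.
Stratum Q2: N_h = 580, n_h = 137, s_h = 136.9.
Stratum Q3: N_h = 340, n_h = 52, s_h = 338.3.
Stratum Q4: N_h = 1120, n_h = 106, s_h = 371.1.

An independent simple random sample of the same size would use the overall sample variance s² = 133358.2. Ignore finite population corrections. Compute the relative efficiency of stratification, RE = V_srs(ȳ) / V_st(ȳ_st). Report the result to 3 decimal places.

RE ≈ 1.192

V̂(ȳ_st) = Σ W_h² s_h²/n_h, with W_h = N_h/N and N = 2640:
  stratum Q1: (600/2640)²·74.9²/105 = 2.75975
  stratum Q2: (580/2640)²·136.9²/137 = 6.6029
  stratum Q3: (340/2640)²·338.3²/52 = 36.5049
  stratum Q4: (1120/2640)²·371.1²/106 = 233.832
V_st = 279.7
V_srs = s²/n = 133358.2/400 = 333.396
Relative efficiency = V_srs / V_st = 333.396/279.7 = 1.1920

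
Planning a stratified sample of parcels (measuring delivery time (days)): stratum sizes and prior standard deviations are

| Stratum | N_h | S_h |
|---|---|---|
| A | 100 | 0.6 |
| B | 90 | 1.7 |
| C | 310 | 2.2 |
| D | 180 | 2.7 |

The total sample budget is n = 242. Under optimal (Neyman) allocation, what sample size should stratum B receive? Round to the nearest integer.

Neyman allocation: n_h = n · N_h S_h / Σ N_i S_i, with n = 242.
  stratum A: N_h·S_h = 100·0.6 = 60.00
  stratum B: N_h·S_h = 90·1.7 = 153.00
  stratum C: N_h·S_h = 310·2.2 = 682.00
  stratum D: N_h·S_h = 180·2.7 = 486.00
Σ N_h S_h = 1381.00
n for stratum B = 242·153.00/1381.00 = 26.811 → 27

27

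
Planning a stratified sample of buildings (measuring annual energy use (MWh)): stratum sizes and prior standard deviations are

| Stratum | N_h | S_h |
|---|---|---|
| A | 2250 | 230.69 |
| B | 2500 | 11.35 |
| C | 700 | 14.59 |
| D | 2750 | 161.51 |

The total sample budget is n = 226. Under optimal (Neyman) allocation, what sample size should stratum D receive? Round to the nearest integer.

100

Neyman allocation: n_h = n · N_h S_h / Σ N_i S_i, with n = 226.
  stratum A: N_h·S_h = 2250·230.69 = 519052.50
  stratum B: N_h·S_h = 2500·11.35 = 28375.00
  stratum C: N_h·S_h = 700·14.59 = 10213.00
  stratum D: N_h·S_h = 2750·161.51 = 444152.50
Σ N_h S_h = 1001793.00
n for stratum D = 226·444152.50/1001793.00 = 100.199 → 100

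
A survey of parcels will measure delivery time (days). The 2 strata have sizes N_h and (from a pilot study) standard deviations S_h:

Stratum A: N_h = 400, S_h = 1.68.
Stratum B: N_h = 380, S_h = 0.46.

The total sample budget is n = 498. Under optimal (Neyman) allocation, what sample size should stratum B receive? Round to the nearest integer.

103

Neyman allocation: n_h = n · N_h S_h / Σ N_i S_i, with n = 498.
  stratum A: N_h·S_h = 400·1.68 = 672.00
  stratum B: N_h·S_h = 380·0.46 = 174.80
Σ N_h S_h = 846.80
n for stratum B = 498·174.80/846.80 = 102.799 → 103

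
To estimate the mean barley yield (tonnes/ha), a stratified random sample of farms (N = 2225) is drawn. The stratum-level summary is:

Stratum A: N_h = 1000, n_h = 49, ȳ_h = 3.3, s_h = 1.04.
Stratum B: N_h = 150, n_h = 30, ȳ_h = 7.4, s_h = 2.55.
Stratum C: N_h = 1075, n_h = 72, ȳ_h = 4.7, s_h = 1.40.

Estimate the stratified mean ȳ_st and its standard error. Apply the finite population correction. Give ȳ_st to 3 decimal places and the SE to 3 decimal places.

ȳ_st ≈ 4.253, SE ≈ 0.105

ȳ_st = Σ W_h ȳ_h = (1000·3.3 + 150·7.4 + 1075·4.7)/2225 = 4.25281
V̂(ȳ_st) = Σ W_h² (1 − n_h/N_h) s_h²/n_h, with W_h = N_h/N and N = 2225:
  stratum A: (1000/2225)²·(1 − 49/1000)·1.04²/49 = 0.00424025
  stratum B: (150/2225)²·(1 − 30/150)·2.55²/30 = 0.000788082
  stratum C: (1075/2225)²·(1 − 72/1075)·1.40²/72 = 0.00592888
V̂(ȳ_st) = 0.0109572
SE(ȳ_st) = √0.0109572 = 0.104677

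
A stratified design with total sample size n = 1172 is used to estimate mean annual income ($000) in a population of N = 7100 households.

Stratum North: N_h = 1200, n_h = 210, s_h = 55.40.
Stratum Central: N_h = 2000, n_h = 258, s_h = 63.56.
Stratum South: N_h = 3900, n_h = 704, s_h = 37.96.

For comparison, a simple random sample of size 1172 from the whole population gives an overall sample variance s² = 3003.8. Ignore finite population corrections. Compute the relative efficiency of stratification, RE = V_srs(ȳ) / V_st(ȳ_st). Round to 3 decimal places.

V̂(ȳ_st) = Σ W_h² s_h²/n_h, with W_h = N_h/N and N = 7100:
  stratum North: (1200/7100)²·55.40²/210 = 0.41749
  stratum Central: (2000/7100)²·63.56²/258 = 1.24249
  stratum South: (3900/7100)²·37.96²/704 = 0.617579
V_st = 2.27755
V_srs = s²/n = 3003.8/1172 = 2.56297
Relative efficiency = V_srs / V_st = 2.56297/2.27755 = 1.1253

RE ≈ 1.125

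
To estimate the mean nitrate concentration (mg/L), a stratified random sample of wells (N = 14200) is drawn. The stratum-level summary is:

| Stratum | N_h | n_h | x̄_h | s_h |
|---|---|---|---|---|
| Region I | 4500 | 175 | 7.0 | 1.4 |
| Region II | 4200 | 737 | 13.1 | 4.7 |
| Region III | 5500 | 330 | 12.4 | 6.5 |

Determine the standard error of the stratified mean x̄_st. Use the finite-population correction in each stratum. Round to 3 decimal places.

SE(x̄_st) ≈ 0.146

V̂(x̄_st) = Σ W_h² (1 − n_h/N_h) s_h²/n_h, with W_h = N_h/N and N = 14200:
  stratum Region I: (4500/14200)²·(1 − 175/4500)·1.4²/175 = 0.00108104
  stratum Region II: (4200/14200)²·(1 − 737/4200)·4.7²/737 = 0.00216199
  stratum Region III: (5500/14200)²·(1 − 330/5500)·6.5²/330 = 0.0180547
V̂(x̄_st) = 0.0212977
SE(x̄_st) = √0.0212977 = 0.145937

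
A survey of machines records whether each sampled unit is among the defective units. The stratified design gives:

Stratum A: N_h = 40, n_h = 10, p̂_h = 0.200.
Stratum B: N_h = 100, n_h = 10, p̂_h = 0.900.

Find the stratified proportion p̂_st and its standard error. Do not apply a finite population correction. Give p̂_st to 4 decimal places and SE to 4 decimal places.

N = 140; stratum weights W_h = N_h/N.
p̂_st = Σ W_h p̂_h = (40·0.200 + 100·0.900)/140 = 0.70000
V̂(p̂_st) = Σ W_h² p̂_h(1−p̂_h)/(n_h−1):
  stratum A: (40/140)²·0.200·0.800/9 = 0.00145125
  stratum B: (100/140)²·0.900·0.100/9 = 0.00510204
V̂(p̂_st) = 0.00655329; SE = √V̂ = 0.0809524

p̂_st ≈ 0.7000, SE ≈ 0.0810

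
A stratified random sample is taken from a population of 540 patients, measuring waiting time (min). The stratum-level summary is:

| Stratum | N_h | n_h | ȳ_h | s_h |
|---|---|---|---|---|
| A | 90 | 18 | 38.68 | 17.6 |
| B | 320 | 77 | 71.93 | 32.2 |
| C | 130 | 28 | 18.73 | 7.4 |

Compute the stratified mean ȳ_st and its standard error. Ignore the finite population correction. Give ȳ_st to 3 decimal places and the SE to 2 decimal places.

ȳ_st = Σ W_h ȳ_h = (90·38.68 + 320·71.93 + 130·18.73)/540 = 53.58093
V̂(ȳ_st) = Σ W_h² s_h²/n_h, with W_h = N_h/N and N = 540:
  stratum A: (90/540)²·17.6²/18 = 0.478025
  stratum B: (320/540)²·32.2²/77 = 4.72861
  stratum C: (130/540)²·7.4²/28 = 0.113346
V̂(ȳ_st) = 5.31998
SE(ȳ_st) = √5.31998 = 2.30651

ȳ_st ≈ 53.581, SE ≈ 2.31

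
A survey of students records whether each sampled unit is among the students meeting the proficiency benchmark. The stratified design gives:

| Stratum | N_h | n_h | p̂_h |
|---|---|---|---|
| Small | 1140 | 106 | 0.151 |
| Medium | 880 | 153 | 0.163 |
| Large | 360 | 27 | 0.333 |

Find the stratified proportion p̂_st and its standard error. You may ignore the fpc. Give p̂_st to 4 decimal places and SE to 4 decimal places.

N = 2380; stratum weights W_h = N_h/N.
p̂_st = Σ W_h p̂_h = (1140·0.151 + 880·0.163 + 360·0.333)/2380 = 0.18297
V̂(p̂_st) = Σ W_h² p̂_h(1−p̂_h)/(n_h−1):
  stratum Small: (1140/2380)²·0.151·0.849/105 = 0.000280125
  stratum Medium: (880/2380)²·0.163·0.837/152 = 0.00012271
  stratum Large: (360/2380)²·0.333·0.667/26 = 0.000195455
V̂(p̂_st) = 0.00059829; SE = √V̂ = 0.02446

p̂_st ≈ 0.1830, SE ≈ 0.0245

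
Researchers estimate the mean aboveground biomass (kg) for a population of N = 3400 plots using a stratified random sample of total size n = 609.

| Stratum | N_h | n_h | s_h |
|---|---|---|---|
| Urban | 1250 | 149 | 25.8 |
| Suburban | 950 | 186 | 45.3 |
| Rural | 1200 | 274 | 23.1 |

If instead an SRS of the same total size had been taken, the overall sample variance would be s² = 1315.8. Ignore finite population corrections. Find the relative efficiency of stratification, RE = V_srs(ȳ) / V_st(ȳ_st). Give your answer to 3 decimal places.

V̂(ȳ_st) = Σ W_h² s_h²/n_h, with W_h = N_h/N and N = 3400:
  stratum Urban: (1250/3400)²·25.8²/149 = 0.603831
  stratum Suburban: (950/3400)²·45.3²/186 = 0.861336
  stratum Rural: (1200/3400)²·23.1²/274 = 0.242593
V_st = 1.70776
V_srs = s²/n = 1315.8/609 = 2.16059
Relative efficiency = V_srs / V_st = 2.16059/1.70776 = 1.2652

RE ≈ 1.265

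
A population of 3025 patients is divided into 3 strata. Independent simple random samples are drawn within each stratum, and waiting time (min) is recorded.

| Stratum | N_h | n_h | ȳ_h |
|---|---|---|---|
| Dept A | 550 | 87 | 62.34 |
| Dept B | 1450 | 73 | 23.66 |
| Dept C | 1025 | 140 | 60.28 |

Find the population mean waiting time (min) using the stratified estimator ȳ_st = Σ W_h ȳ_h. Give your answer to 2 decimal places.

ȳ_st ≈ 43.10

N = Σ N_h = 3025. Stratum weights W_h = N_h/N.
ȳ_st = (550·62.34 + 1450·23.66 + 1025·60.28) / 3025 = 43.1012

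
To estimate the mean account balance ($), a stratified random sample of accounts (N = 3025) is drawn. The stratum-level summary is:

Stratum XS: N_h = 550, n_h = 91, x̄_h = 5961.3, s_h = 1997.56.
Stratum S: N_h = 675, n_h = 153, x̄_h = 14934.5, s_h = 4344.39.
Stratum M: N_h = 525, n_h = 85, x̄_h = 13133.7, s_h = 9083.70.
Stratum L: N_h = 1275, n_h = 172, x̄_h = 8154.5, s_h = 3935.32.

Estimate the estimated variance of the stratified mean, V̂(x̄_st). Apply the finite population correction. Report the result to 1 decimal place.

V̂(x̄_st) ≈ 44303.2

V̂(x̄_st) = Σ W_h² (1 − n_h/N_h) s_h²/n_h, with W_h = N_h/N and N = 3025:
  stratum XS: (550/3025)²·(1 − 91/550)·1997.56²/91 = 1209.71
  stratum S: (675/3025)²·(1 − 153/675)·4344.39²/153 = 4749.96
  stratum M: (525/3025)²·(1 − 85/525)·9083.70²/85 = 24505.7
  stratum L: (1275/3025)²·(1 − 172/1275)·3935.32²/172 = 13837.8
V̂(x̄_st) = 44303.2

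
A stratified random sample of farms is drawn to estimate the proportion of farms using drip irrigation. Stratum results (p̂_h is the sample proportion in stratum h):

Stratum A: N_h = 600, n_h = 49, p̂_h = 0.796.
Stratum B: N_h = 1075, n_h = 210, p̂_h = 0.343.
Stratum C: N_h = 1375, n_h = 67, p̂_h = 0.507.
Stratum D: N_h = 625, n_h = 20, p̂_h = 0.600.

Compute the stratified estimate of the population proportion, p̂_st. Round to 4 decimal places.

N = 3675; stratum weights W_h = N_h/N.
p̂_st = Σ W_h p̂_h = (600·0.796 + 1075·0.343 + 1375·0.507 + 625·0.600)/3675 = 0.52203

p̂_st ≈ 0.5220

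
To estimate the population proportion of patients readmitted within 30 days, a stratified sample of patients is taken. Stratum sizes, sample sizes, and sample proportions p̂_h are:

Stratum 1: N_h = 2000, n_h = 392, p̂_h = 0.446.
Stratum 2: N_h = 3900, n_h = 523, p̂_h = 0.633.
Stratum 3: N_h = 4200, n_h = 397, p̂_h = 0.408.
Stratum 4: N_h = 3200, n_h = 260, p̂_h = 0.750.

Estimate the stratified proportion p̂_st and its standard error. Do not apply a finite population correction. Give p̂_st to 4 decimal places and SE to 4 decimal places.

N = 13300; stratum weights W_h = N_h/N.
p̂_st = Σ W_h p̂_h = (2000·0.446 + 3900·0.633 + 4200·0.408 + 3200·0.750)/13300 = 0.56198
V̂(p̂_st) = Σ W_h² p̂_h(1−p̂_h)/(n_h−1):
  stratum 1: (2000/13300)²·0.446·0.554/391 = 1.42897e-05
  stratum 2: (3900/13300)²·0.633·0.367/522 = 3.82671e-05
  stratum 3: (4200/13300)²·0.408·0.592/396 = 6.0825e-05
  stratum 4: (3200/13300)²·0.750·0.250/259 = 4.19081e-05
V̂(p̂_st) = 0.00015529; SE = √V̂ = 0.0124615

p̂_st ≈ 0.5620, SE ≈ 0.0125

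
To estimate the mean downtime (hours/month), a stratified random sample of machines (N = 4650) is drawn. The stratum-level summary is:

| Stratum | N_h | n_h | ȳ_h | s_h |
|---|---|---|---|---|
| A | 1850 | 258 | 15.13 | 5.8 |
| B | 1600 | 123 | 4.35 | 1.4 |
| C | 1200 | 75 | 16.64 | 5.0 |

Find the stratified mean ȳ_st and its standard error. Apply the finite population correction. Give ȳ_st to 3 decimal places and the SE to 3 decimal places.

ȳ_st ≈ 11.810, SE ≈ 0.201

ȳ_st = Σ W_h ȳ_h = (1850·15.13 + 1600·4.35 + 1200·16.64)/4650 = 11.81043
V̂(ȳ_st) = Σ W_h² (1 − n_h/N_h) s_h²/n_h, with W_h = N_h/N and N = 4650:
  stratum A: (1850/4650)²·(1 − 258/1850)·5.8²/258 = 0.0177601
  stratum B: (1600/4650)²·(1 − 123/1600)·1.4²/123 = 0.00174159
  stratum C: (1200/4650)²·(1 − 75/1200)·5.0²/75 = 0.0208117
V̂(ȳ_st) = 0.0403133
SE(ȳ_st) = √0.0403133 = 0.200782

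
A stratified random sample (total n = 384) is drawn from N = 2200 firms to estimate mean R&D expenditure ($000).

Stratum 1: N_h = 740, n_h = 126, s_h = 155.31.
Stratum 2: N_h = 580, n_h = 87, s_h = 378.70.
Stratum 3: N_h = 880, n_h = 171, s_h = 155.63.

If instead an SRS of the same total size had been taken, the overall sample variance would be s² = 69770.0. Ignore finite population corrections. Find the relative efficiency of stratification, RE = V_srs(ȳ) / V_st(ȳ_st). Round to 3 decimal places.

V̂(ȳ_st) = Σ W_h² s_h²/n_h, with W_h = N_h/N and N = 2200:
  stratum 1: (740/2200)²·155.31²/126 = 21.6594
  stratum 2: (580/2200)²·378.70²/87 = 114.573
  stratum 3: (880/2200)²·155.63²/171 = 22.6626
V_st = 158.895
V_srs = s²/n = 69770.0/384 = 181.693
Relative efficiency = V_srs / V_st = 181.693/158.895 = 1.1435

RE ≈ 1.143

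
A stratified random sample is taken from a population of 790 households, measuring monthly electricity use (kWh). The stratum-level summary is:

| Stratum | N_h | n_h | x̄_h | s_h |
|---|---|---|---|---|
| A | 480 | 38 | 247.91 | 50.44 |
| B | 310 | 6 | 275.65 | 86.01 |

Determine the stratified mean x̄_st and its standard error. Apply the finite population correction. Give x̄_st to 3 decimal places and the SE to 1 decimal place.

x̄_st = Σ W_h x̄_h = (480·247.91 + 310·275.65)/790 = 258.79532
V̂(x̄_st) = Σ W_h² (1 − n_h/N_h) s_h²/n_h, with W_h = N_h/N and N = 790:
  stratum A: (480/790)²·(1 − 38/480)·50.44²/38 = 22.7602
  stratum B: (310/790)²·(1 − 6/310)·86.01²/6 = 186.178
V̂(x̄_st) = 208.938
SE(x̄_st) = √208.938 = 14.4547

x̄_st ≈ 258.795, SE ≈ 14.5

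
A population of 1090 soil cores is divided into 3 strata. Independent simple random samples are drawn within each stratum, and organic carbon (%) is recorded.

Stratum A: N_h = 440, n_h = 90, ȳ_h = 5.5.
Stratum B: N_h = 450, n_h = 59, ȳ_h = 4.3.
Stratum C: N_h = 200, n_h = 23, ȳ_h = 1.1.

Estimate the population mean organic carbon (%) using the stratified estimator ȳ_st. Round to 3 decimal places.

ȳ_st ≈ 4.197

N = Σ N_h = 1090. Stratum weights W_h = N_h/N.
ȳ_st = (440·5.5 + 450·4.3 + 200·1.1) / 1090 = 4.19725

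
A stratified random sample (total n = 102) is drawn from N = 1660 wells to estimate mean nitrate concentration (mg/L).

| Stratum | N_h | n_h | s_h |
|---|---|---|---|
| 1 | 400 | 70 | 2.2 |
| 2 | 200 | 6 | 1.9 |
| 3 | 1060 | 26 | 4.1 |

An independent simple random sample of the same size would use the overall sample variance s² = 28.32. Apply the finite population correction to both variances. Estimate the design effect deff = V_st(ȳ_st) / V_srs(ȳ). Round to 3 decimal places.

V̂(ȳ_st) = Σ W_h² (1 − n_h/N_h) s_h²/n_h, with W_h = N_h/N and N = 1660:
  stratum 1: (400/1660)²·(1 − 70/400)·2.2²/70 = 0.00331211
  stratum 2: (200/1660)²·(1 − 6/200)·1.9²/6 = 0.00847172
  stratum 3: (1060/1660)²·(1 − 26/1060)·4.1²/26 = 0.257161
V_st = 0.268945
V_srs = (1 − 102/1660)·28.32/102 = 0.260587
deff = V_st / V_srs = 0.268945/0.260587 = 1.0321

deff ≈ 1.032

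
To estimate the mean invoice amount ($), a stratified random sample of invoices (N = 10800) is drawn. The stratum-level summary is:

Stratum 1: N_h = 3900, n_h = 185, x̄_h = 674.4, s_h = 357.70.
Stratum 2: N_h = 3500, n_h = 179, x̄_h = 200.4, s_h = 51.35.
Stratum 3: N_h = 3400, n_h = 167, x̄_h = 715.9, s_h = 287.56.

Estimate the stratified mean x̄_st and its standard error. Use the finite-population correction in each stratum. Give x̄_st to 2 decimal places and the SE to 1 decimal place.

x̄_st = Σ W_h x̄_h = (3900·674.4 + 3500·200.4 + 3400·715.9)/10800 = 533.85370
V̂(x̄_st) = Σ W_h² (1 − n_h/N_h) s_h²/n_h, with W_h = N_h/N and N = 10800:
  stratum 1: (3900/10800)²·(1 − 185/3900)·357.70²/185 = 85.9097
  stratum 2: (3500/10800)²·(1 − 179/3500)·51.35²/179 = 1.46797
  stratum 3: (3400/10800)²·(1 − 167/3400)·287.56²/167 = 46.6635
V̂(x̄_st) = 134.041
SE(x̄_st) = √134.041 = 11.5776

x̄_st ≈ 533.85, SE ≈ 11.6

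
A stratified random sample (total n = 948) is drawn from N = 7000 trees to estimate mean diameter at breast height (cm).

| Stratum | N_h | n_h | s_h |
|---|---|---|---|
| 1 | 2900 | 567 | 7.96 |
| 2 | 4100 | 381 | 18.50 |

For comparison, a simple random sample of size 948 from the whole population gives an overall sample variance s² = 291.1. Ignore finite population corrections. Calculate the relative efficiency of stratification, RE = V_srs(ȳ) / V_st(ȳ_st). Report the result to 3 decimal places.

V̂(ȳ_st) = Σ W_h² s_h²/n_h, with W_h = N_h/N and N = 7000:
  stratum 1: (2900/7000)²·7.96²/567 = 0.0191798
  stratum 2: (4100/7000)²·18.50²/381 = 0.30817
V_st = 0.32735
V_srs = s²/n = 291.1/948 = 0.307068
Relative efficiency = V_srs / V_st = 0.307068/0.32735 = 0.9380

RE ≈ 0.938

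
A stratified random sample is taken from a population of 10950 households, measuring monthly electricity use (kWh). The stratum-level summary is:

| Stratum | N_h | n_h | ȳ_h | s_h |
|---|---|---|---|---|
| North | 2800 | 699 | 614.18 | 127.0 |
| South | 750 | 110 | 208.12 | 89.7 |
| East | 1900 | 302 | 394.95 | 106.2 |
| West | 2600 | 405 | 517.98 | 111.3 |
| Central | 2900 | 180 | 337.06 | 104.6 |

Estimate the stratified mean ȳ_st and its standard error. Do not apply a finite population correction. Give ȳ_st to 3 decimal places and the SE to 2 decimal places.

ȳ_st ≈ 452.093, SE ≈ 2.99

ȳ_st = Σ W_h ȳ_h = (2800·614.18 + 750·208.12 + 1900·394.95 + 2600·517.98 + 2900·337.06)/10950 = 452.09324
V̂(ȳ_st) = Σ W_h² s_h²/n_h, with W_h = N_h/N and N = 10950:
  stratum North: (2800/10950)²·127.0²/699 = 1.50875
  stratum South: (750/10950)²·89.7²/110 = 0.343152
  stratum East: (1900/10950)²·106.2²/302 = 1.1244
  stratum West: (2600/10950)²·111.3²/405 = 1.72446
  stratum Central: (2900/10950)²·104.6²/180 = 4.26342
V̂(ȳ_st) = 8.96419
SE(ȳ_st) = √8.96419 = 2.99403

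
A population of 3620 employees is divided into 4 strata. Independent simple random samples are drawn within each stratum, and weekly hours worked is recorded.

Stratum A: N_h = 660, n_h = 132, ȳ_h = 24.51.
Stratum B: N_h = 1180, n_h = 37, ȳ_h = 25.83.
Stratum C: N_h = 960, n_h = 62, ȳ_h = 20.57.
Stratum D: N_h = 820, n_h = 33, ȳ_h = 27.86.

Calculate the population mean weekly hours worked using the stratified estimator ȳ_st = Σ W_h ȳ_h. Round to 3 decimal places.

N = Σ N_h = 3620. Stratum weights W_h = N_h/N.
ȳ_st = (660·24.51 + 1180·25.83 + 960·20.57 + 820·27.86) / 3620 = 24.65425

ȳ_st ≈ 24.654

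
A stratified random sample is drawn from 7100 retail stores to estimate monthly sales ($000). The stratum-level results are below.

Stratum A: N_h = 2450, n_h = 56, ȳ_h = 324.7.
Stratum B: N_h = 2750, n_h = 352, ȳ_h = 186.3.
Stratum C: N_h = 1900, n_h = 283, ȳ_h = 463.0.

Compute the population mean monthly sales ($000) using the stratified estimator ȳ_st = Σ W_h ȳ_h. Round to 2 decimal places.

ȳ_st ≈ 308.10

N = Σ N_h = 7100. Stratum weights W_h = N_h/N.
ȳ_st = (2450·324.7 + 2750·186.3 + 1900·463.0) / 7100 = 308.1042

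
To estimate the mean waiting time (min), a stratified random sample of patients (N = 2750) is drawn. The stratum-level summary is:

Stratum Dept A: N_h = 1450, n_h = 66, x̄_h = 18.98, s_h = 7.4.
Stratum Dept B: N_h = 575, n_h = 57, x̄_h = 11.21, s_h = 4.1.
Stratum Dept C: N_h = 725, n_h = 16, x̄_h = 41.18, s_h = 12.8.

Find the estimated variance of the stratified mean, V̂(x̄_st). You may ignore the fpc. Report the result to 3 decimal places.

V̂(x̄_st) = Σ W_h² s_h²/n_h, with W_h = N_h/N and N = 2750:
  stratum Dept A: (1450/2750)²·7.4²/66 = 0.230669
  stratum Dept B: (575/2750)²·4.1²/57 = 0.0128933
  stratum Dept C: (725/2750)²·12.8²/16 = 0.711722
V̂(x̄_st) = 0.955285

V̂(x̄_st) ≈ 0.955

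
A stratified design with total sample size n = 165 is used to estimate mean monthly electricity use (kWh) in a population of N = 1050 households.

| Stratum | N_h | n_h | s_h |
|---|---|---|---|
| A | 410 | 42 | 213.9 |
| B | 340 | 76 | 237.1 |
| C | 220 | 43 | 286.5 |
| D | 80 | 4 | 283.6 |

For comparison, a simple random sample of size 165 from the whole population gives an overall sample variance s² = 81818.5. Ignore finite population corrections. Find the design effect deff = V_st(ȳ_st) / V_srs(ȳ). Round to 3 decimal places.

V̂(ȳ_st) = Σ W_h² s_h²/n_h, with W_h = N_h/N and N = 1050:
  stratum A: (410/1050)²·213.9²/42 = 166.097
  stratum B: (340/1050)²·237.1²/76 = 77.5584
  stratum C: (220/1050)²·286.5²/43 = 83.8007
  stratum D: (80/1050)²·283.6²/4 = 116.722
V_st = 444.178
V_srs = s²/n = 81818.5/165 = 495.87
deff = V_st / V_srs = 444.178/495.87 = 0.8958

deff ≈ 0.896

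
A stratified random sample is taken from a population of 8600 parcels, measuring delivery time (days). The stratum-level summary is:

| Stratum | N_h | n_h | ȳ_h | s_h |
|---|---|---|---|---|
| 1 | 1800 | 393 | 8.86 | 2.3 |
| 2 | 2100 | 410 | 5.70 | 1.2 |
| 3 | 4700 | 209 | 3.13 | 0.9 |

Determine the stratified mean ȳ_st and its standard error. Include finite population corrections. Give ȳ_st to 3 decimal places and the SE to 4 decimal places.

ȳ_st = Σ W_h ȳ_h = (1800·8.86 + 2100·5.70 + 4700·3.13)/8600 = 4.95686
V̂(ȳ_st) = Σ W_h² (1 − n_h/N_h) s_h²/n_h, with W_h = N_h/N and N = 8600:
  stratum 1: (1800/8600)²·(1 − 393/1800)·2.3²/393 = 0.000460928
  stratum 2: (2100/8600)²·(1 − 410/2100)·1.2²/410 = 0.000168534
  stratum 3: (4700/8600)²·(1 − 209/4700)·0.9²/209 = 0.00110607
V̂(ȳ_st) = 0.00173553
SE(ȳ_st) = √0.00173553 = 0.0416597

ȳ_st ≈ 4.957, SE ≈ 0.0417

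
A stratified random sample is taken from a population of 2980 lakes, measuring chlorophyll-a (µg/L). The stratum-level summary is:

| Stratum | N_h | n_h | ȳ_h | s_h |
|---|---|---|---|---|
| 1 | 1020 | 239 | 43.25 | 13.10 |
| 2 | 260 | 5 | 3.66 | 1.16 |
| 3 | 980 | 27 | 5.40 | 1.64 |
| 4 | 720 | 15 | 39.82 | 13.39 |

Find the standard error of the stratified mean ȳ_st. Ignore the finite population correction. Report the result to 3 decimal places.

V̂(ȳ_st) = Σ W_h² s_h²/n_h, with W_h = N_h/N and N = 2980:
  stratum 1: (1020/2980)²·13.10²/239 = 0.0841226
  stratum 2: (260/2980)²·1.16²/5 = 0.00204861
  stratum 3: (980/2980)²·1.64²/27 = 0.0107732
  stratum 4: (720/2980)²·13.39²/15 = 0.697754
V̂(ȳ_st) = 0.794698
SE(ȳ_st) = √0.794698 = 0.891459

SE(ȳ_st) ≈ 0.891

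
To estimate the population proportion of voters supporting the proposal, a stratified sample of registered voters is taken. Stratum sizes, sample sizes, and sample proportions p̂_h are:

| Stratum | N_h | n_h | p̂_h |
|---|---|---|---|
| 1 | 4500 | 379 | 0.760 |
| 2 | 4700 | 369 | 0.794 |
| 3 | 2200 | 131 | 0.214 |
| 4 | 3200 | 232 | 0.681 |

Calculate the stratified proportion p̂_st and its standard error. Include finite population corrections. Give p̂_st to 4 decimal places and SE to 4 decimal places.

N = 14600; stratum weights W_h = N_h/N.
p̂_st = Σ W_h p̂_h = (4500·0.760 + 4700·0.794 + 2200·0.214 + 3200·0.681)/14600 = 0.67136
V̂(p̂_st) = Σ W_h² (1 − n_h/N_h) p̂_h(1−p̂_h)/(n_h−1):
  stratum 1: (4500/14600)²·(1 − 379/4500)·0.760·0.240/378 = 4.198e-05
  stratum 2: (4700/14600)²·(1 − 369/4700)·0.794·0.206/368 = 4.24444e-05
  stratum 3: (2200/14600)²·(1 − 131/2200)·0.214·0.786/130 = 2.76293e-05
  stratum 4: (3200/14600)²·(1 − 232/3200)·0.681·0.319/231 = 4.19019e-05
V̂(p̂_st) = 0.000153956; SE = √V̂ = 0.0124079

p̂_st ≈ 0.6714, SE ≈ 0.0124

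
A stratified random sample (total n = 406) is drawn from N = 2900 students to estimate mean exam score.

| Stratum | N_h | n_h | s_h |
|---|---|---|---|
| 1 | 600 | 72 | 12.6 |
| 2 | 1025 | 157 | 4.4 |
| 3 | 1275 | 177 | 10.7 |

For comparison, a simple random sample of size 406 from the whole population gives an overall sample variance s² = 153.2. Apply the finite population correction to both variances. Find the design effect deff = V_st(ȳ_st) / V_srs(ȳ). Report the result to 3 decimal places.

deff ≈ 0.628

V̂(ȳ_st) = Σ W_h² (1 − n_h/N_h) s_h²/n_h, with W_h = N_h/N and N = 2900:
  stratum 1: (600/2900)²·(1 − 72/600)·12.6²/72 = 0.0830611
  stratum 2: (1025/2900)²·(1 − 157/1025)·4.4²/157 = 0.0130453
  stratum 3: (1275/2900)²·(1 − 177/1275)·10.7²/177 = 0.107674
V_st = 0.20378
V_srs = (1 − 406/2900)·153.2/406 = 0.324512
deff = V_st / V_srs = 0.20378/0.324512 = 0.6280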